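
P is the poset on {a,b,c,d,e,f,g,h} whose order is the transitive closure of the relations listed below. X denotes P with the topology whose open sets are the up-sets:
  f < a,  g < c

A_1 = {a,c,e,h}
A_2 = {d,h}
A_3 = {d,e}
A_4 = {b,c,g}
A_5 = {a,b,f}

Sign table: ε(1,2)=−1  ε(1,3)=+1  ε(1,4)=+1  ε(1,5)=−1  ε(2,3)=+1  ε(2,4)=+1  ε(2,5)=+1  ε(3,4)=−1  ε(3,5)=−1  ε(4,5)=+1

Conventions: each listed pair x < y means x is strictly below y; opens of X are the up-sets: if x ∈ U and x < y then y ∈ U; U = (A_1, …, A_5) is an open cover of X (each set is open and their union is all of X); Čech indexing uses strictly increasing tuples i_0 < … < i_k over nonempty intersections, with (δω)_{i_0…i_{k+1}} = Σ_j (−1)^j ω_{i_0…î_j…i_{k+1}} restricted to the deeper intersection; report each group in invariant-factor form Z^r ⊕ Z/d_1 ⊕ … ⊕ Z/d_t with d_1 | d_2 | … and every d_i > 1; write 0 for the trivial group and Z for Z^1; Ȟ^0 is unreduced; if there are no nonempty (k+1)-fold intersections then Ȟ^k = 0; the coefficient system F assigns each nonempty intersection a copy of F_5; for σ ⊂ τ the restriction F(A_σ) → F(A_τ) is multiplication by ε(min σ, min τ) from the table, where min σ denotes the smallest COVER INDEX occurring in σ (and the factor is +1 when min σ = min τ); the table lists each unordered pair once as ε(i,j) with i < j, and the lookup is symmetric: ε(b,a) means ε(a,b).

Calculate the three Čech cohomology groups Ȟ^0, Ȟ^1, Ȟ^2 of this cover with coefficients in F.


intersection data:
  A12={h} A13={e} A14={c} A15={a} A23={d} A45={b}
C dims 5,6; δ0: rk_F5 5
Ȟ^0 = (5 − 5) − 0 = 0, so Ȟ^0 ≅ 0
Ȟ^1 = (6 − 0) − 5 = 1, so Ȟ^1 ≅ Z/5
Ȟ^2 = (0 − 0) − 0 = 0, so Ȟ^2 ≅ 0

Ȟ^0 ≅ 0,  Ȟ^1 ≅ Z/5,  Ȟ^2 ≅ 0


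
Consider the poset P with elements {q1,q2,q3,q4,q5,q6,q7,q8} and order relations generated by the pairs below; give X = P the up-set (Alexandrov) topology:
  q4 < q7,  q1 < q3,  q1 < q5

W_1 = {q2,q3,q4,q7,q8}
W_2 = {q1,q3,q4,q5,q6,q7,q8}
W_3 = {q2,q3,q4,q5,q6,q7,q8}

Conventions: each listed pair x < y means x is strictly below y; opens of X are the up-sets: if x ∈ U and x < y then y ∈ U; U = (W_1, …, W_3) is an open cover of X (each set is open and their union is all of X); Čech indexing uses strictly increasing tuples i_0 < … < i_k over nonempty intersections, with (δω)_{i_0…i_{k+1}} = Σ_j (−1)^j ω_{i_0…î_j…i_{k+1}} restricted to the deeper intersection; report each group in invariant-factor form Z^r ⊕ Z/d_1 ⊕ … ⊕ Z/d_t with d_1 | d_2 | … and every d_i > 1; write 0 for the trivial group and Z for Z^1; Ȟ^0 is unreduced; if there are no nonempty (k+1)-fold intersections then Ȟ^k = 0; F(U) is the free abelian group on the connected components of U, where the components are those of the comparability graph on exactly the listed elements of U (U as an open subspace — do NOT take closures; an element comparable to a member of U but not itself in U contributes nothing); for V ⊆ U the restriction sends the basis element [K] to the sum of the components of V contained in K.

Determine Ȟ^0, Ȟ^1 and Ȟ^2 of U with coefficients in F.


Ȟ^0(U;F) ≅ Z^5,  Ȟ^1(U;F) ≅ 0,  Ȟ^2(U;F) ≅ 0

cover nerve:
  W12={q3,q4,q7,q8} W13={q2,q3,q4,q7,q8} W23={q3,q4,q5,q6,q7,q8}
  W123={q3,q4,q7,q8}
components per intersection:
  W1: {q2} {q3} {q4,q7} {q8}
  W2: {q1,q3,q5} {q4,q7} {q6} {q8}
  W3: {q2} {q3} {q4,q7} {q5} {q6} {q8}
  W12: {q3} {q4,q7} {q8}
  W13: {q2} {q3} {q4,q7} {q8}
  W23: {q3} {q4,q7} {q5} {q6} {q8}
  W123: {q3} {q4,q7} {q8}
C dims 14,12,3; δ0: rk 9, SNF 1^9; δ1: rk 3, SNF 1^3
Ȟ^0: (14−9)−0=5 ⇒ Z^5
Ȟ^1: (12−3)−9=0 ⇒ 0
Ȟ^2: (3−0)−3=0 ⇒ 0


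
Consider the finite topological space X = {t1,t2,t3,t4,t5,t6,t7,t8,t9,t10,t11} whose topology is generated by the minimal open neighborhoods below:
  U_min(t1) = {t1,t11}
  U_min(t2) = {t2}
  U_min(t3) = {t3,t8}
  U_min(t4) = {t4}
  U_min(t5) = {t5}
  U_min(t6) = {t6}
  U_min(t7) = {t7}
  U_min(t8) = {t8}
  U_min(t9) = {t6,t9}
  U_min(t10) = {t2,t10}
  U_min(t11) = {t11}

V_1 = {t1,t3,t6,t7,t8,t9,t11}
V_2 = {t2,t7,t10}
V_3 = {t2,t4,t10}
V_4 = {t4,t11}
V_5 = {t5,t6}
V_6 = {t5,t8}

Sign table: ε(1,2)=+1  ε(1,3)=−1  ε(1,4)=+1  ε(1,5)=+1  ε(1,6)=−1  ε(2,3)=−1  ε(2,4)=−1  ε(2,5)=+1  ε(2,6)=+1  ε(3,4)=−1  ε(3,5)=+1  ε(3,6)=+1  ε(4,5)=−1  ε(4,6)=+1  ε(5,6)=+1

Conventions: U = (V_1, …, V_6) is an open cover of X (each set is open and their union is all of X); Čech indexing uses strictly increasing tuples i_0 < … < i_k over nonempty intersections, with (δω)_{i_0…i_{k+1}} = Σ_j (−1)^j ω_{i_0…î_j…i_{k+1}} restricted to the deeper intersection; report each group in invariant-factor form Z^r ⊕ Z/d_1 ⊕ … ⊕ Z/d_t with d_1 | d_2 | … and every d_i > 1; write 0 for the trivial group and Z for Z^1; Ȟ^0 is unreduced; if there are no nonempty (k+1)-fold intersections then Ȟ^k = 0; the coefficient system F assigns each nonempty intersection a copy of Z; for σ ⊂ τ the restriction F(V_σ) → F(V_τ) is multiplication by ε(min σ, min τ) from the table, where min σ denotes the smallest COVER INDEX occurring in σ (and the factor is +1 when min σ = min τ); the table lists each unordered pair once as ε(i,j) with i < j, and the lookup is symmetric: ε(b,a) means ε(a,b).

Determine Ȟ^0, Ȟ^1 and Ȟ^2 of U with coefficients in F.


Ȟ^0(U;F) ≅ 0,  Ȟ^1(U;F) ≅ Z ⊕ Z/2,  Ȟ^2(U;F) ≅ 0

cover nerve:
  V12={t7} V14={t11} V15={t6} V16={t8} V23={t2,t10} V34={t4} V56={t5}
C dims 6,7; δ0: rk 6, SNF 1^5·2
Ȟ^0: (6−6)−0=0 ⇒ 0
Ȟ^1: (7−0)−6=1 plus torsion [2] ⇒ Z ⊕ Z/2
Ȟ^2: (0−0)−0=0 ⇒ 0


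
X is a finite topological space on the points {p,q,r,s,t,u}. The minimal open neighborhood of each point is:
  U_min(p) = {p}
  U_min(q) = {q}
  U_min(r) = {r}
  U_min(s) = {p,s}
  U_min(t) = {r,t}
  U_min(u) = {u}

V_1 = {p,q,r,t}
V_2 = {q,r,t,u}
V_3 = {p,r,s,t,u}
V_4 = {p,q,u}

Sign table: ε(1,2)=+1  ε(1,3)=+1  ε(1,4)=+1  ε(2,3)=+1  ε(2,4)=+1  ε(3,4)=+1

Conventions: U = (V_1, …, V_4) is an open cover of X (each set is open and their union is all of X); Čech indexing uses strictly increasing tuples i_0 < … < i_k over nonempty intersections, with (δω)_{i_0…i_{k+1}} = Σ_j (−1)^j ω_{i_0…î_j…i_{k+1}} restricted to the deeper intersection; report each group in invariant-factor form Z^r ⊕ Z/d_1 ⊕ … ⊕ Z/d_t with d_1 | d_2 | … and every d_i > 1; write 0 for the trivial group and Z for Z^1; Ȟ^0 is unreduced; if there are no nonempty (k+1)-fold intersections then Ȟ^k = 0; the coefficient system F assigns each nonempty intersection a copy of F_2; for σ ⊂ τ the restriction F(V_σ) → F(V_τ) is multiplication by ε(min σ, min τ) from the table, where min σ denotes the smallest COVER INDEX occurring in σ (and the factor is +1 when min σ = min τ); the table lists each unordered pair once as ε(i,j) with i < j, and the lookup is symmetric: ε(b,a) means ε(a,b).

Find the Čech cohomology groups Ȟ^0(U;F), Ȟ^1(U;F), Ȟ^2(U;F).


nonempty overlaps:
  V12={q,r,t} V13={p,r,t} V14={p,q} V23={r,t,u} V24={q,u} V34={p,u}
  V123={r,t} V124={q} V134={p} V234={u}
C dims 4,6,4; δ0: rk_F2 3; δ1: rk_F2 3
degree 0: 4−3−0 = 1 → Ȟ^0 ≅ Z/2
degree 1: 6−3−3 = 0 → Ȟ^1 ≅ 0
degree 2: 4−0−3 = 1 → Ȟ^2 ≅ Z/2

Ȟ^0(U;F) ≅ Z/2, Ȟ^1(U;F) ≅ 0, Ȟ^2(U;F) ≅ Z/2


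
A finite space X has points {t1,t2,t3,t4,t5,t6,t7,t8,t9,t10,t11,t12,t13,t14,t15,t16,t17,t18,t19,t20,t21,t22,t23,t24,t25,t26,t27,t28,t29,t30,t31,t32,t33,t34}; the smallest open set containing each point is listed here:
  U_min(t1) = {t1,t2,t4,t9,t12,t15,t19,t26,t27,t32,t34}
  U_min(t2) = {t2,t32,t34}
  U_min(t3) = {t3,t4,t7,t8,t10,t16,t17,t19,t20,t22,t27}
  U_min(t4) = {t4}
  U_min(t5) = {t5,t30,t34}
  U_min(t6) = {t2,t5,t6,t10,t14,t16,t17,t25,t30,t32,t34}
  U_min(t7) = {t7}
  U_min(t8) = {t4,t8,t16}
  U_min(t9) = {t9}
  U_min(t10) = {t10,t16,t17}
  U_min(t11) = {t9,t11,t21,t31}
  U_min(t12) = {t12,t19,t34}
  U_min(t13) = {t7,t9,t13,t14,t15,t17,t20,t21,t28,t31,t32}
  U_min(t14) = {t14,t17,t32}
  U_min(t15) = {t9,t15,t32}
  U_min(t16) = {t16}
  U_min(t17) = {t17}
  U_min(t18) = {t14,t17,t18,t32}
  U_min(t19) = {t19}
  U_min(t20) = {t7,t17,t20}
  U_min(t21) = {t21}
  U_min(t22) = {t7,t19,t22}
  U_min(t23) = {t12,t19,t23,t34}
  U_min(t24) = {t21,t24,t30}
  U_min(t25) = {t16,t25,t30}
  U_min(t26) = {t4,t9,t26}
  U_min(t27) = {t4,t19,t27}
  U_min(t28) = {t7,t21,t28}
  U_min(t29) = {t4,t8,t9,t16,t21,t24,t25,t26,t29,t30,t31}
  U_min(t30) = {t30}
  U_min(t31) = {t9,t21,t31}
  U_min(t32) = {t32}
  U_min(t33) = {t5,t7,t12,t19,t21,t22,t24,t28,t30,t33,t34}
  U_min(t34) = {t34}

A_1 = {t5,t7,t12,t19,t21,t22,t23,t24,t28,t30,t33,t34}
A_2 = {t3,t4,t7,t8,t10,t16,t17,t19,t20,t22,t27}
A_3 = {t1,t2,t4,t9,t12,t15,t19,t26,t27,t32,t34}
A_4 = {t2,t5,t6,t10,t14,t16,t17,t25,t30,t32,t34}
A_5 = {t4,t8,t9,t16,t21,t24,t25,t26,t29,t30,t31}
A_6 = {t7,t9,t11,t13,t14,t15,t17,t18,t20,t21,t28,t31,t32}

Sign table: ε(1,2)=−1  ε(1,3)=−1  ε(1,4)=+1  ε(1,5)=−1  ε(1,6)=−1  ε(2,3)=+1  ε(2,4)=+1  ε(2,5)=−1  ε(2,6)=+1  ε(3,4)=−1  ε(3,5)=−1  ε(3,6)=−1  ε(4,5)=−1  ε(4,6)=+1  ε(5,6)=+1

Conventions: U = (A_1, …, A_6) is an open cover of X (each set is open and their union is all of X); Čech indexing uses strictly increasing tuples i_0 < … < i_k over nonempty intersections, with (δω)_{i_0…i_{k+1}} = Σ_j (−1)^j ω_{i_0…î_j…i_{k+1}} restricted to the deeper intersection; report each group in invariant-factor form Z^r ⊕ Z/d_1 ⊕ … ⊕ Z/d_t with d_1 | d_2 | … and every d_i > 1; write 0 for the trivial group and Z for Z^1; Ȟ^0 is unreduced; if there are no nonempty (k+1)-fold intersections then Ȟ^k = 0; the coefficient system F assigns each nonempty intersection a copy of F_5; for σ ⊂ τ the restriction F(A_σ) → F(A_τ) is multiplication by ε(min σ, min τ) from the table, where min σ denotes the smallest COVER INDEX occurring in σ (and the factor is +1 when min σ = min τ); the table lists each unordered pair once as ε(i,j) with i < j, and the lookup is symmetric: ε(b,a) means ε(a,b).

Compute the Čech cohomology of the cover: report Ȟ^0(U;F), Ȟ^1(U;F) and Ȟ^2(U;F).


intersection data:
  A12={t7,t19,t22} A13={t12,t19,t34} A14={t5,t30,t34} A15={t21,t24,t30} A16={t7,t21,t28} A23={t4,t19,t27} A24={t10,t16,t17} A25={t4,t8,t16} A26={t7,t17,t20} A34={t2,t32,t34} A35={t4,t9,t26} A36={t9,t15,t32} A45={t16,t25,t30} A46={t14,t17,t32} A56={t9,t21,t31}
  A123={t19} A126={t7} A134={t34} A145={t30} A156={t21} A235={t4} A245={t16} A246={t17} A346={t32} A356={t9}
C dims 6,15,10; δ0: rk_F5 6; δ1: rk_F5 9
Ȟ^0 = (6 − 6) − 0 = 0, so Ȟ^0 ≅ 0
Ȟ^1 = (15 − 9) − 6 = 0, so Ȟ^1 ≅ 0
Ȟ^2 = (10 − 0) − 9 = 1, so Ȟ^2 ≅ Z/5

Ȟ^0(U;F) ≅ 0,  Ȟ^1(U;F) ≅ 0,  Ȟ^2(U;F) ≅ Z/5


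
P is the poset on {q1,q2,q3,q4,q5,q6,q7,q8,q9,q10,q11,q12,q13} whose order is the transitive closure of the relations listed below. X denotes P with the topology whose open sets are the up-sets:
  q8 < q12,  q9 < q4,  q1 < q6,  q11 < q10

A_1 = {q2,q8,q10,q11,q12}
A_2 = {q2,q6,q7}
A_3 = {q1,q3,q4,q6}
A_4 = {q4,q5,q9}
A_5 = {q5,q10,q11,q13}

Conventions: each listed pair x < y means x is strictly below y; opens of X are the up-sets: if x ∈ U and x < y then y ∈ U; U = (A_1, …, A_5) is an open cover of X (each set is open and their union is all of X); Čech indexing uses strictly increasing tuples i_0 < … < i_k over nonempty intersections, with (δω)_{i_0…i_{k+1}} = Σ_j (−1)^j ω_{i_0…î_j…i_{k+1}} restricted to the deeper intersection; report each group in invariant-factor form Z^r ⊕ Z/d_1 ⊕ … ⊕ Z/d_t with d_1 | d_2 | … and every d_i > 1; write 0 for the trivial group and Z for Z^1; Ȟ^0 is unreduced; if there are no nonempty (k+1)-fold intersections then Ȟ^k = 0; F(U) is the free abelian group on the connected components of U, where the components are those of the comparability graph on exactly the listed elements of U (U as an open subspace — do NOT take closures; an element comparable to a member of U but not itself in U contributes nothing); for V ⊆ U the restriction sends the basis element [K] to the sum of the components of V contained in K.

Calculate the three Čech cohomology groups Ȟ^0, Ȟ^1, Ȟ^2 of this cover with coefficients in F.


nonempty intersections:
  A12={q2} A15={q10,q11} A23={q6} A34={q4} A45={q5}
components per intersection:
  A1: {q2} {q8,q12} {q10,q11}
  A2: {q2} {q6} {q7}
  A3: {q1,q6} {q3} {q4}
  A4: {q4,q9} {q5}
  A5: {q5} {q10,q11} {q13}
  A12: {q2}
  A15: {q10,q11}
  A23: {q6}
  A34: {q4}
  A45: {q5}
C dims 14,5; δ0: rk 5, SNF 1^5
Ȟ^0: (14−5)−0=9 ⇒ Z^9
Ȟ^1: (5−0)−5=0 ⇒ 0
Ȟ^2: (0−0)−0=0 ⇒ 0

Ȟ^0(U;F) ≅ Z^9; Ȟ^1(U;F) ≅ 0; Ȟ^2(U;F) ≅ 0


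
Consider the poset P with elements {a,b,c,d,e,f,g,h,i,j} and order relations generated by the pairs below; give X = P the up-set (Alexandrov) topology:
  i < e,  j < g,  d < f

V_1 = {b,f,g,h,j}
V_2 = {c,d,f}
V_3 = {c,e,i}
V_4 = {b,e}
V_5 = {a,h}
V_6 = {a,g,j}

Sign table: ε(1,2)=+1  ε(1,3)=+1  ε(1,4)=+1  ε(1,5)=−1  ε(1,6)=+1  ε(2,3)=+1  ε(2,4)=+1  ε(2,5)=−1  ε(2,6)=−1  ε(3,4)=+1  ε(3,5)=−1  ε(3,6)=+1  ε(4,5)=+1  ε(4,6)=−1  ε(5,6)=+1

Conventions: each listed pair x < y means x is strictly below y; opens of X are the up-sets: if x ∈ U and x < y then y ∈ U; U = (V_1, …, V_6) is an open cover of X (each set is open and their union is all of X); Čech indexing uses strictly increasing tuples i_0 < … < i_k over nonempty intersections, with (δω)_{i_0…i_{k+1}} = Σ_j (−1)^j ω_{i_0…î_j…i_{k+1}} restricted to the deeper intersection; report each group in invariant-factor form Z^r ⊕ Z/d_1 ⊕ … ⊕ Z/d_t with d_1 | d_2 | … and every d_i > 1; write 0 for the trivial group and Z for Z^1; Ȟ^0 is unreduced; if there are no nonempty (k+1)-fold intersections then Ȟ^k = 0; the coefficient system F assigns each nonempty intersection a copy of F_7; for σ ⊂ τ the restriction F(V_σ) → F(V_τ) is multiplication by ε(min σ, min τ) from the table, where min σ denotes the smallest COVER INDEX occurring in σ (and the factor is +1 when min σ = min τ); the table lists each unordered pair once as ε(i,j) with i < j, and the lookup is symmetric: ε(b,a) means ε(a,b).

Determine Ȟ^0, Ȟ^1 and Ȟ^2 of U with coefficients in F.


nonempty intersections:
  V12={f} V14={b} V15={h} V16={g,j} V23={c} V34={e} V56={a}
C dims 6,7; δ0: rk_F7 6
Ȟ^0: (6−6)−0=0 ⇒ 0
Ȟ^1: (7−0)−6=1 ⇒ Z/7
Ȟ^2: (0−0)−0=0 ⇒ 0

Ȟ^0(U;F) ≅ 0, Ȟ^1(U;F) ≅ Z/7 and Ȟ^2(U;F) ≅ 0


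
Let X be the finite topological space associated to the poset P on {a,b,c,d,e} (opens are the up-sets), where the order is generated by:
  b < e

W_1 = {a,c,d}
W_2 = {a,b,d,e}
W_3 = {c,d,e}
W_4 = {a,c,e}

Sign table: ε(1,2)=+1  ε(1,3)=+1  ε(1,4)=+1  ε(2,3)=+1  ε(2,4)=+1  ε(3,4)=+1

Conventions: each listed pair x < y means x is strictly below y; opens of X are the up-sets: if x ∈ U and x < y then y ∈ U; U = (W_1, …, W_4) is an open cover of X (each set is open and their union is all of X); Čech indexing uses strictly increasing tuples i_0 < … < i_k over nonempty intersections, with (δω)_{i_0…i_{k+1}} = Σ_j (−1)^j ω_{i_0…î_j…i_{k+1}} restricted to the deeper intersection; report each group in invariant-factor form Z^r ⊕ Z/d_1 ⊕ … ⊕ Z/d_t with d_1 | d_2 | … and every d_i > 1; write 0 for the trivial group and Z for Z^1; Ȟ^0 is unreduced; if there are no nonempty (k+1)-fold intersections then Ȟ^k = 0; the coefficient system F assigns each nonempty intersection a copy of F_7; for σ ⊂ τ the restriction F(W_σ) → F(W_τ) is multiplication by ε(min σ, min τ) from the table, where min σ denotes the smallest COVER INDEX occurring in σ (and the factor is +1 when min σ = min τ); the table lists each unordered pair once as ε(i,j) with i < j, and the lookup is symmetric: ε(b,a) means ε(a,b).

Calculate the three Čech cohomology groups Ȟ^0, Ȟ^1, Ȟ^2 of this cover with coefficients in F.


Ȟ^0(U;F) ≅ Z/7, Ȟ^1(U;F) ≅ 0, Ȟ^2(U;F) ≅ Z/7

cover nerve:
  W12={a,d} W13={c,d} W14={a,c} W23={d,e} W24={a,e} W34={c,e}
  W123={d} W124={a} W134={c} W234={e}
C dims 4,6,4; δ0: rk_F7 3; δ1: rk_F7 3
Ȟ^0: (4−3)−0=1 ⇒ Z/7
Ȟ^1: (6−3)−3=0 ⇒ 0
Ȟ^2: (4−0)−3=1 ⇒ Z/7


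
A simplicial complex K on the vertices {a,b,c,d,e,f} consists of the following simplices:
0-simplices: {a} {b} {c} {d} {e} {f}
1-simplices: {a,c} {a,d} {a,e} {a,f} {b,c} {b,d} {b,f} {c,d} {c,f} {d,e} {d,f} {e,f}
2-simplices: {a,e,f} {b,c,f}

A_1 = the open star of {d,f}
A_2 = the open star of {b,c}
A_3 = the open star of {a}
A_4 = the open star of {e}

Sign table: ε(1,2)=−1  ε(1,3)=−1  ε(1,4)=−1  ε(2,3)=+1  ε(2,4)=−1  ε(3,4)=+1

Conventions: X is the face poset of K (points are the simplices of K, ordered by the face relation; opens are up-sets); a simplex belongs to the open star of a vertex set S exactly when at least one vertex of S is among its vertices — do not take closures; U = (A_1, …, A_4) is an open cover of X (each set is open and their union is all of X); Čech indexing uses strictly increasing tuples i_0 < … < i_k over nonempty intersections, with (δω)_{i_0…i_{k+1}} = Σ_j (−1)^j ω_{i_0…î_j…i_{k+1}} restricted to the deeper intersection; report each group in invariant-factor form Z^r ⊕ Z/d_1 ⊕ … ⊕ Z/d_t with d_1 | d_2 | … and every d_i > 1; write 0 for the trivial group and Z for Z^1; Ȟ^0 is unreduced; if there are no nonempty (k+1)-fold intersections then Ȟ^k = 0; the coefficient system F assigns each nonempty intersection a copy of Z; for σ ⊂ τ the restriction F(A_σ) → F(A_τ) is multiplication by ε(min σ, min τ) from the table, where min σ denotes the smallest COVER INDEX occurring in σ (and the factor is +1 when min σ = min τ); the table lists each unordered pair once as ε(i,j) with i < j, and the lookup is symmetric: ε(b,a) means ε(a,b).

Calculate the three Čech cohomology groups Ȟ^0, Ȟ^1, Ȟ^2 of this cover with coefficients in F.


nonempty intersections:
  A1={{d},{f},{a,d},{a,f},{b,d},{b,f},{c,d},{c,f},{d,e},{d,f},{e,f},{a,e,f},{b,c,f}} A2={{b},{c},{a,c},{b,c},{b,d},{b,f},{c,d},{c,f},{b,c,f}} A3={{a},{a,c},{a,d},{a,e},{a,f},{a,e,f}} A4={{e},{a,e},{d,e},{e,f},{a,e,f}}
  A12={{b,d},{b,f},{c,d},{c,f},{b,c,f}} A13={{a,d},{a,f},{a,e,f}} A14={{d,e},{e,f},{a,e,f}} A23={{a,c}} A34={{a,e},{a,e,f}}
  A134={{a,e,f}}
C dims 4,5,1; δ0: rk 3, SNF 1^3; δ1: rk 1, SNF 1^1
Ȟ^0: (4−3)−0=1 ⇒ Z
Ȟ^1: (5−1)−3=1 ⇒ Z
Ȟ^2: (1−0)−1=0 ⇒ 0

Ȟ^0 = Z, Ȟ^1 = Z, Ȟ^2 = 0


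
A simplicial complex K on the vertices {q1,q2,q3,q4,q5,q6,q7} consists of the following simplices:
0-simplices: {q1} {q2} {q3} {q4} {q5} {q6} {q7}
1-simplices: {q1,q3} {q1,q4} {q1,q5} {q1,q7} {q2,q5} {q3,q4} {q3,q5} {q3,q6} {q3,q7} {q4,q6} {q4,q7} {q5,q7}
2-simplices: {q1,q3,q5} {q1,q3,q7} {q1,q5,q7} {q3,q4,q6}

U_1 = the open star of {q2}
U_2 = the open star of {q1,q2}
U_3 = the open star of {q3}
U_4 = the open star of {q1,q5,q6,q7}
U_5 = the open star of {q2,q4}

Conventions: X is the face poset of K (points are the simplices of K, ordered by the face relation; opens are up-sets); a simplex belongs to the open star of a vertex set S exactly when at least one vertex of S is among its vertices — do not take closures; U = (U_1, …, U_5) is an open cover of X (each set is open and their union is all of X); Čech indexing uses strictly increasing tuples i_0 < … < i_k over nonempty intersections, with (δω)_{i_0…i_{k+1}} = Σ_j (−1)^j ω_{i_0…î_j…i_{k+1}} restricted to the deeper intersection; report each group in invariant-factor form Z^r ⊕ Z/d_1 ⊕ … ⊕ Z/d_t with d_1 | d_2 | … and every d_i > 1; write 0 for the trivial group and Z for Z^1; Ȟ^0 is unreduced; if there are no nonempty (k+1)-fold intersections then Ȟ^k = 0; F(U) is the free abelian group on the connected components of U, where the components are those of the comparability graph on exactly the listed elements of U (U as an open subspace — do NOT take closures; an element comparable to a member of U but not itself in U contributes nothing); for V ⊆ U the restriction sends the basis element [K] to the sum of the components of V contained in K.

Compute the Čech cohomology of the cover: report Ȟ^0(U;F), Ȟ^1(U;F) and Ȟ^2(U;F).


Ȟ^0(U;F) ≅ Z, Ȟ^1(U;F) ≅ Z^2 and Ȟ^2(U;F) ≅ 0

intersection data:
  U1={{q2},{q2,q5}} U2={{q1},{q2},{q1,q3},{q1,q4},{q1,q5},{q1,q7},{q2,q5},{q1,q3,q5},{q1,q3,q7},{q1,q5,q7}} U3={{q3},{q1,q3},{q3,q4},{q3,q5},{q3,q6},{q3,q7},{q1,q3,q5},{q1,q3,q7},{q3,q4,q6}} U4={{q1},{q5},{q6},{q7},{q1,q3},{q1,q4},{q1,q5},{q1,q7},{q2,q5},{q3,q5},{q3,q6},{q3,q7},{q4,q6},{q4,q7},{q5,q7},{q1,q3,q5},{q1,q3,q7},{q1,q5,q7},{q3,q4,q6}} U5={{q2},{q4},{q1,q4},{q2,q5},{q3,q4},{q4,q6},{q4,q7},{q3,q4,q6}}
  U12={{q2},{q2,q5}} U14={{q2,q5}} U15={{q2},{q2,q5}} U23={{q1,q3},{q1,q3,q5},{q1,q3,q7}} U24={{q1},{q1,q3},{q1,q4},{q1,q5},{q1,q7},{q2,q5},{q1,q3,q5},{q1,q3,q7},{q1,q5,q7}} U25={{q2},{q1,q4},{q2,q5}} U34={{q1,q3},{q3,q5},{q3,q6},{q3,q7},{q1,q3,q5},{q1,q3,q7},{q3,q4,q6}} U35={{q3,q4},{q3,q4,q6}} U45={{q1,q4},{q2,q5},{q4,q6},{q4,q7},{q3,q4,q6}}
  U124={{q2,q5}} U125={{q2},{q2,q5}} U145={{q2,q5}} U234={{q1,q3},{q1,q3,q5},{q1,q3,q7}} U245={{q1,q4},{q2,q5}} U345={{q3,q4,q6}}
  U1245={{q2,q5}}
components per intersection:
  U1: {{q2},{q2,q5}}
  U2: {{q1},{q1,q3},{q1,q4},{q1,q5},{q1,q7},{q1,q3,q5},{q1,q3,q7},{q1,q5,q7}} {{q2},{q2,q5}}
  U3: {{q3},{q1,q3},{q3,q4},{q3,q5},{q3,q6},{q3,q7},{q1,q3,q5},{q1,q3,q7},{q3,q4,q6}}
  U4: {{q1},{q5},{q7},{q1,q3},{q1,q4},{q1,q5},{q1,q7},{q2,q5},{q3,q5},{q3,q7},{q4,q7},{q5,q7},{q1,q3,q5},{q1,q3,q7},{q1,q5,q7}} {{q6},{q3,q6},{q4,q6},{q3,q4,q6}}
  U5: {{q2},{q2,q5}} {{q4},{q1,q4},{q3,q4},{q4,q6},{q4,q7},{q3,q4,q6}}
  U12: {{q2},{q2,q5}}
  U14: {{q2,q5}}
  U15: {{q2},{q2,q5}}
  U23: {{q1,q3},{q1,q3,q5},{q1,q3,q7}}
  U24: {{q1},{q1,q3},{q1,q4},{q1,q5},{q1,q7},{q1,q3,q5},{q1,q3,q7},{q1,q5,q7}} {{q2,q5}}
  U25: {{q2},{q2,q5}} {{q1,q4}}
  U34: {{q1,q3},{q3,q5},{q3,q7},{q1,q3,q5},{q1,q3,q7}} {{q3,q6},{q3,q4,q6}}
  U35: {{q3,q4},{q3,q4,q6}}
  U45: {{q1,q4}} {{q2,q5}} {{q4,q6},{q3,q4,q6}} {{q4,q7}}
  U124: {{q2,q5}}
  U125: {{q2},{q2,q5}}
  U145: {{q2,q5}}
  U234: {{q1,q3},{q1,q3,q5},{q1,q3,q7}}
  U245: {{q1,q4}} {{q2,q5}}
  U345: {{q3,q4,q6}}
  U1245: {{q2,q5}}
C dims 8,15,7,1; δ0: rk 7, SNF 1^7; δ1: rk 6, SNF 1^6; δ2: rk 1, SNF 1^1
Ȟ^0 = (8 − 7) − 0 = 1, so Ȟ^0 ≅ Z
Ȟ^1 = (15 − 6) − 7 = 2, so Ȟ^1 ≅ Z^2
Ȟ^2 = (7 − 1) − 6 = 0, so Ȟ^2 ≅ 0


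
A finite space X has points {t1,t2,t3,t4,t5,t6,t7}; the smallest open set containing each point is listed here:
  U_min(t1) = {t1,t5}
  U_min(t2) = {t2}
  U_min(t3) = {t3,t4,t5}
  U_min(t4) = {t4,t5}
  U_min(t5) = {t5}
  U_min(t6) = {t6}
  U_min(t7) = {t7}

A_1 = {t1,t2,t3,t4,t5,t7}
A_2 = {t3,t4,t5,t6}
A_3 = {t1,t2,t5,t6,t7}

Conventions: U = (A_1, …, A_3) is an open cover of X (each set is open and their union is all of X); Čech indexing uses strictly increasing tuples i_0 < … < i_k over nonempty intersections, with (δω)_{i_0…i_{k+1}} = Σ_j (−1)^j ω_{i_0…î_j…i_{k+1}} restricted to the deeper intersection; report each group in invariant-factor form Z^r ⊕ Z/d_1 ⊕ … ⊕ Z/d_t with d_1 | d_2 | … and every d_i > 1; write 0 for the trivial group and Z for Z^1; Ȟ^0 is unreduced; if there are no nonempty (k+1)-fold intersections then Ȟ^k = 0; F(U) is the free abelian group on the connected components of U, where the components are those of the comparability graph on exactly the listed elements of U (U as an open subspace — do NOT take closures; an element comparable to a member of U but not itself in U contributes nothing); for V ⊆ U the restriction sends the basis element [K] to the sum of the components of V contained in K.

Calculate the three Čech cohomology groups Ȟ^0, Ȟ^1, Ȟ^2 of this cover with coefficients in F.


nerve of the cover:
  A12={t3,t4,t5} A13={t1,t2,t5,t7} A23={t5,t6}
  A123={t5}
components per intersection:
  A1: {t1,t3,t4,t5} {t2} {t7}
  A2: {t3,t4,t5} {t6}
  A3: {t1,t5} {t2} {t6} {t7}
  A12: {t3,t4,t5}
  A13: {t1,t5} {t2} {t7}
  A23: {t5} {t6}
  A123: {t5}
C dims 9,6,1; δ0: rk 5, SNF 1^5; δ1: rk 1, SNF 1^1
Ȟ^0 = (9 − 5) − 0 = 4, so Ȟ^0 ≅ Z^4
Ȟ^1 = (6 − 1) − 5 = 0, so Ȟ^1 ≅ 0
Ȟ^2 = (1 − 0) − 1 = 0, so Ȟ^2 ≅ 0

Ȟ^0 = Z^4, Ȟ^1 = 0 and Ȟ^2 = 0


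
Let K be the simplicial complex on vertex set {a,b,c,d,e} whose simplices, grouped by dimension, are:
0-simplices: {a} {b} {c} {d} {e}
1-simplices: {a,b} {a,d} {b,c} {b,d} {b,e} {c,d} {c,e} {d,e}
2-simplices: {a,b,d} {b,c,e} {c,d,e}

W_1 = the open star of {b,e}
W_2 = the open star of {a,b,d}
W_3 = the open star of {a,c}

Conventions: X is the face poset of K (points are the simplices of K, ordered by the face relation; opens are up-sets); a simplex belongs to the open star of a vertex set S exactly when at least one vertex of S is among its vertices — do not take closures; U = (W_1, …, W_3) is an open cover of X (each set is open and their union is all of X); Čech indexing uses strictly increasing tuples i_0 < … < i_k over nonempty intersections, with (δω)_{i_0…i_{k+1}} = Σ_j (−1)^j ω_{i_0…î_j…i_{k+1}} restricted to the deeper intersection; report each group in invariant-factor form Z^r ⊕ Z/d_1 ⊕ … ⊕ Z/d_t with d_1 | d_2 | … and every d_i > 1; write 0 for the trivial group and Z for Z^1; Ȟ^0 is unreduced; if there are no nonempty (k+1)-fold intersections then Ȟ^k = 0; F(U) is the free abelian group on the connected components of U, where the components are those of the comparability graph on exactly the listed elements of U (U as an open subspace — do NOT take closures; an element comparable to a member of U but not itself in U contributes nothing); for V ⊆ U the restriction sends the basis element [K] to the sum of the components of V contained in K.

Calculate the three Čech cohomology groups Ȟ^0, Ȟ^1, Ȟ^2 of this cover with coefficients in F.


Ȟ^0 ≅ Z, Ȟ^1 ≅ Z and Ȟ^2 ≅ 0

nerve simplices:
  W1={{b},{e},{a,b},{b,c},{b,d},{b,e},{c,e},{d,e},{a,b,d},{b,c,e},{c,d,e}} W2={{a},{b},{d},{a,b},{a,d},{b,c},{b,d},{b,e},{c,d},{d,e},{a,b,d},{b,c,e},{c,d,e}} W3={{a},{c},{a,b},{a,d},{b,c},{c,d},{c,e},{a,b,d},{b,c,e},{c,d,e}}
  W12={{b},{a,b},{b,c},{b,d},{b,e},{d,e},{a,b,d},{b,c,e},{c,d,e}} W13={{a,b},{b,c},{c,e},{a,b,d},{b,c,e},{c,d,e}} W23={{a},{a,b},{a,d},{b,c},{c,d},{a,b,d},{b,c,e},{c,d,e}}
  W123={{a,b},{b,c},{a,b,d},{b,c,e},{c,d,e}}
components per intersection:
  W1: {{b},{e},{a,b},{b,c},{b,d},{b,e},{c,e},{d,e},{a,b,d},{b,c,e},{c,d,e}}
  W2: {{a},{b},{d},{a,b},{a,d},{b,c},{b,d},{b,e},{c,d},{d,e},{a,b,d},{b,c,e},{c,d,e}}
  W3: {{a},{a,b},{a,d},{a,b,d}} {{c},{b,c},{c,d},{c,e},{b,c,e},{c,d,e}}
  W12: {{b},{a,b},{b,c},{b,d},{b,e},{a,b,d},{b,c,e}} {{d,e},{c,d,e}}
  W13: {{a,b},{a,b,d}} {{b,c},{c,e},{b,c,e},{c,d,e}}
  W23: {{a},{a,b},{a,d},{a,b,d}} {{b,c},{b,c,e}} {{c,d},{c,d,e}}
  W123: {{a,b},{a,b,d}} {{b,c},{b,c,e}} {{c,d,e}}
C dims 4,7,3; δ0: rk 3, SNF 1^3; δ1: rk 3, SNF 1^3
degree 0: 4−3−0 = 1 → Ȟ^0 ≅ Z
degree 1: 7−3−3 = 1 → Ȟ^1 ≅ Z
degree 2: 3−0−3 = 0 → Ȟ^2 ≅ 0


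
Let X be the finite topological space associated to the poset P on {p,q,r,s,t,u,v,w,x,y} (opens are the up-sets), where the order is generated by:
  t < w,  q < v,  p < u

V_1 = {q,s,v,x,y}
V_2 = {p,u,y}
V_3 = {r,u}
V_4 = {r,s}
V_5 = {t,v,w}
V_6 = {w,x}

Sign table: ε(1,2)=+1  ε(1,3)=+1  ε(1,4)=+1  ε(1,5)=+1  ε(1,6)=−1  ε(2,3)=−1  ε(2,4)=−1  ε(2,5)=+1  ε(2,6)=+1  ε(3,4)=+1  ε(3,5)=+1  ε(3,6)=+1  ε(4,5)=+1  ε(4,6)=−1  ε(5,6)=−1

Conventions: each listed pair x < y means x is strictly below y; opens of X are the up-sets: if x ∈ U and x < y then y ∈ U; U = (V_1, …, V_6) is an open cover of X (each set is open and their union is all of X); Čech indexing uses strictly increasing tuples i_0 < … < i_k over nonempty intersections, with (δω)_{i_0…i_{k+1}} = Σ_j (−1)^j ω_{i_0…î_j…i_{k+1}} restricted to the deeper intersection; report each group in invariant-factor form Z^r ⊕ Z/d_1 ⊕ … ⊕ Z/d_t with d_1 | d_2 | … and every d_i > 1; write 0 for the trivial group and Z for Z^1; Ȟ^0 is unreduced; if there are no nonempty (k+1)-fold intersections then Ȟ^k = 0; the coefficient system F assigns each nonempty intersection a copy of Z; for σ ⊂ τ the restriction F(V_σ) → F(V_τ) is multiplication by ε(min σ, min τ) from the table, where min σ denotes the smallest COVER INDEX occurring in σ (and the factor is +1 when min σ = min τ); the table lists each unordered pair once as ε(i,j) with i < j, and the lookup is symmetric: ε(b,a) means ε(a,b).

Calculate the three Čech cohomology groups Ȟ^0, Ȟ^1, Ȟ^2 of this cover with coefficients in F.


nerve simplices:
  V12={y} V14={s} V15={v} V16={x} V23={u} V34={r} V56={w}
C dims 6,7; δ0: rk 6, SNF 1^5·2
degree 0: 6−6−0 = 0 → Ȟ^0 ≅ 0
degree 1: 7−0−6 = 1 plus torsion [2] → Ȟ^1 ≅ Z ⊕ Z/2
degree 2: 0−0−0 = 0 → Ȟ^2 ≅ 0

Ȟ^0 ≅ 0,  Ȟ^1 ≅ Z ⊕ Z/2,  Ȟ^2 ≅ 0


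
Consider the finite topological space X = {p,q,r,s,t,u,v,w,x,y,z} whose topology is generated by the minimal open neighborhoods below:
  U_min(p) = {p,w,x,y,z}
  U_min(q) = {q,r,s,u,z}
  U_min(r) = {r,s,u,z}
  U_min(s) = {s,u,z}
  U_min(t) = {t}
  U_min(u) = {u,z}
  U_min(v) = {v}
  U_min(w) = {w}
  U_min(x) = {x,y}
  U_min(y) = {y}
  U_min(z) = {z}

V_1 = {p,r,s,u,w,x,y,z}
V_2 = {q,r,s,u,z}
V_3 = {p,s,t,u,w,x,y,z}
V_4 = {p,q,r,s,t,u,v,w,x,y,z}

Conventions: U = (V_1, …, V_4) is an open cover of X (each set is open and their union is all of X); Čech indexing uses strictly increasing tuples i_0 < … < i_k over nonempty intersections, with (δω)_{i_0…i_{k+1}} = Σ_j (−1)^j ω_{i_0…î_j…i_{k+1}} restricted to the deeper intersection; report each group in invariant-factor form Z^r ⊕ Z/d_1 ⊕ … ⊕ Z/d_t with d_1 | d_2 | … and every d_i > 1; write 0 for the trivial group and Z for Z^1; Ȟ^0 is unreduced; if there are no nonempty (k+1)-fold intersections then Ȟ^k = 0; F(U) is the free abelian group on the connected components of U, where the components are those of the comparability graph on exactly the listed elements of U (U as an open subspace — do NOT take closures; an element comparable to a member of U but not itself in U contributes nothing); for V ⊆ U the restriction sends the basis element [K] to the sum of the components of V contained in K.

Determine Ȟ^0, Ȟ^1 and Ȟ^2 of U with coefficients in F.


Ȟ^0(U;F) ≅ Z^3, Ȟ^1(U;F) ≅ 0 and Ȟ^2(U;F) ≅ 0

cover nerve:
  V12={r,s,u,z} V13={p,s,u,w,x,y,z} V14={p,r,s,u,w,x,y,z} V23={s,u,z} V24={q,r,s,u,z} V34={p,s,t,u,w,x,y,z}
  V123={s,u,z} V124={r,s,u,z} V134={p,s,u,w,x,y,z} V234={s,u,z}
  V1234={s,u,z}
components per intersection:
  V1: {p,r,s,u,w,x,y,z}
  V2: {q,r,s,u,z}
  V3: {p,s,u,w,x,y,z} {t}
  V4: {p,q,r,s,u,w,x,y,z} {t} {v}
  V12: {r,s,u,z}
  V13: {p,s,u,w,x,y,z}
  V14: {p,r,s,u,w,x,y,z}
  V23: {s,u,z}
  V24: {q,r,s,u,z}
  V34: {p,s,u,w,x,y,z} {t}
  V123: {s,u,z}
  V124: {r,s,u,z}
  V134: {p,s,u,w,x,y,z}
  V234: {s,u,z}
  V1234: {s,u,z}
C dims 7,7,4,1; δ0: rk 4, SNF 1^4; δ1: rk 3, SNF 1^3; δ2: rk 1, SNF 1^1
Ȟ^0: (7−4)−0=3 ⇒ Z^3
Ȟ^1: (7−3)−4=0 ⇒ 0
Ȟ^2: (4−1)−3=0 ⇒ 0


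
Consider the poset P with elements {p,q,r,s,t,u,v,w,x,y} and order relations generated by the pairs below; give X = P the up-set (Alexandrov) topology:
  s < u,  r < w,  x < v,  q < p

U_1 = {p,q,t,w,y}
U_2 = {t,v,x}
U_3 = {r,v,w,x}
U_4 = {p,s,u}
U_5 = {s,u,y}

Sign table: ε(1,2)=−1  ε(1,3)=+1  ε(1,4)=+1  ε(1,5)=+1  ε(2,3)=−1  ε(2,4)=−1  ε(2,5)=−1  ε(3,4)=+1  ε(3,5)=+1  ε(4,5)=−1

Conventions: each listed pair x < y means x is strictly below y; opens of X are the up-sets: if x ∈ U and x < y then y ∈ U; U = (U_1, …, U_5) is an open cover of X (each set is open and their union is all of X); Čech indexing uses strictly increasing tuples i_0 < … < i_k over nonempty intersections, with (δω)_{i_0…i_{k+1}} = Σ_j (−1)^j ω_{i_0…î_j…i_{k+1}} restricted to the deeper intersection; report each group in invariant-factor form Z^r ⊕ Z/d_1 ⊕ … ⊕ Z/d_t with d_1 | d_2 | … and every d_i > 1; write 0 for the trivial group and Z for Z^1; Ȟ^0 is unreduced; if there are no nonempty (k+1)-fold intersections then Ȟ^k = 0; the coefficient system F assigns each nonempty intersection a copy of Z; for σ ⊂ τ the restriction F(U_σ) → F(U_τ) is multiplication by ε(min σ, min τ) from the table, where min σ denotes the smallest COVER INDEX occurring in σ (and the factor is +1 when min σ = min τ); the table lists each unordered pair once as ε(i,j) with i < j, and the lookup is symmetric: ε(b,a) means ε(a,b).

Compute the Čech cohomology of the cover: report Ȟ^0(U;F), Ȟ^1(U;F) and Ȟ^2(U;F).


nonempty overlaps:
  U12={t} U13={w} U14={p} U15={y} U23={v,x} U45={s,u}
C dims 5,6; δ0: rk 5, SNF 1^4·2
degree 0: 5−5−0 = 0 → Ȟ^0 ≅ 0
degree 1: 6−0−5 = 1 plus torsion [2] → Ȟ^1 ≅ Z ⊕ Z/2
degree 2: 0−0−0 = 0 → Ȟ^2 ≅ 0

Ȟ^0 = 0; Ȟ^1 = Z ⊕ Z/2; Ȟ^2 = 0


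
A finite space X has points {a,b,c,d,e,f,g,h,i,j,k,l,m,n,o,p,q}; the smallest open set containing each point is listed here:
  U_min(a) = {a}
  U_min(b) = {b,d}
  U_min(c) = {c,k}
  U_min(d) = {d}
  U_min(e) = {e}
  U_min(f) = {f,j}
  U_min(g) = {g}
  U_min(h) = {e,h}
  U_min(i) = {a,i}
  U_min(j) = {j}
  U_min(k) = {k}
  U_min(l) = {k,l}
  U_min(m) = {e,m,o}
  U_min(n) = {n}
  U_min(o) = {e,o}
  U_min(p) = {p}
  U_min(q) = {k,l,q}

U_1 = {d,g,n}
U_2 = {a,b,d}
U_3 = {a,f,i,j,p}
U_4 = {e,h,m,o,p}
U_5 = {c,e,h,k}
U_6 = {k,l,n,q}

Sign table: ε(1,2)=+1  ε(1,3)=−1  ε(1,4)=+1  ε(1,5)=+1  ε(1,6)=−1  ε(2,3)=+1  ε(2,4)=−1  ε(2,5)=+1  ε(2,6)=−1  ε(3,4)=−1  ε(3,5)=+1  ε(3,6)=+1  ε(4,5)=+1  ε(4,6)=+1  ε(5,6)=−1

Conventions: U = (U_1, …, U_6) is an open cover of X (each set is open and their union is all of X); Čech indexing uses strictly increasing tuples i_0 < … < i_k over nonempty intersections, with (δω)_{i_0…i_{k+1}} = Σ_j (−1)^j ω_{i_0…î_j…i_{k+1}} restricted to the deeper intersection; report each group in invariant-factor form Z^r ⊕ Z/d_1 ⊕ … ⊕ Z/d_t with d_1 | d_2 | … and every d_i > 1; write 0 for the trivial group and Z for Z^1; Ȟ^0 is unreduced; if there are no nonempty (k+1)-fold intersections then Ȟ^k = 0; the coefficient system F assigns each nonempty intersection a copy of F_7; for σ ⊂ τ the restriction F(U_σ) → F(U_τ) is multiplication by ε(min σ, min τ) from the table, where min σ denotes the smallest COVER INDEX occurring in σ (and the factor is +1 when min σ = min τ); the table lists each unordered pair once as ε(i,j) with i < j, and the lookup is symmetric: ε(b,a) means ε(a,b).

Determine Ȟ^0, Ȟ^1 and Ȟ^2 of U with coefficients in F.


nerve simplices:
  U12={d} U16={n} U23={a} U34={p} U45={e,h} U56={k}
C dims 6,6; δ0: rk_F7 6
degree 0: 6−6−0 = 0 → Ȟ^0 ≅ 0
degree 1: 6−0−6 = 0 → Ȟ^1 ≅ 0
degree 2: 0−0−0 = 0 → Ȟ^2 ≅ 0

Ȟ^0(U;F) ≅ 0, Ȟ^1(U;F) ≅ 0, Ȟ^2(U;F) ≅ 0


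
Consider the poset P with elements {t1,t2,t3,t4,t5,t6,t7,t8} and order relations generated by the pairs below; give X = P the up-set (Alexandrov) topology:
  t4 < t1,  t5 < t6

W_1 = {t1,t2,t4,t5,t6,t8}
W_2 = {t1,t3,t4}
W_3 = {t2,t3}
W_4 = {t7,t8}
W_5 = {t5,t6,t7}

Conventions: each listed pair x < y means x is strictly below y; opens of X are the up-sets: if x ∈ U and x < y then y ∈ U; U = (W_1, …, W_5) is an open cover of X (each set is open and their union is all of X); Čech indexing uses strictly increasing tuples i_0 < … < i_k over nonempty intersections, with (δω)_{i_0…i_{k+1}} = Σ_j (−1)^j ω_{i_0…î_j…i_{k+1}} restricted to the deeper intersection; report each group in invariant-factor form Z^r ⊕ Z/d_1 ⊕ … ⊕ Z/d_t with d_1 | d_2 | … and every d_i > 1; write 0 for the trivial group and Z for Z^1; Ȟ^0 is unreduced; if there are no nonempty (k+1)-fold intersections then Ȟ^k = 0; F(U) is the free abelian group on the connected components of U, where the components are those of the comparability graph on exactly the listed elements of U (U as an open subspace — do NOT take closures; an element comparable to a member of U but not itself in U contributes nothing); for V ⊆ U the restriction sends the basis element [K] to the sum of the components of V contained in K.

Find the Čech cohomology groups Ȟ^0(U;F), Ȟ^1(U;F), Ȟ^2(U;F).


Ȟ^0 ≅ Z^6, Ȟ^1 ≅ 0, Ȟ^2 ≅ 0

nonempty intersections:
  W12={t1,t4} W13={t2} W14={t8} W15={t5,t6} W23={t3} W45={t7}
components per intersection:
  W1: {t1,t4} {t2} {t5,t6} {t8}
  W2: {t1,t4} {t3}
  W3: {t2} {t3}
  W4: {t7} {t8}
  W5: {t5,t6} {t7}
  W12: {t1,t4}
  W13: {t2}
  W14: {t8}
  W15: {t5,t6}
  W23: {t3}
  W45: {t7}
C dims 12,6; δ0: rk 6, SNF 1^6
Ȟ^0: (12−6)−0=6 ⇒ Z^6
Ȟ^1: (6−0)−6=0 ⇒ 0
Ȟ^2: (0−0)−0=0 ⇒ 0


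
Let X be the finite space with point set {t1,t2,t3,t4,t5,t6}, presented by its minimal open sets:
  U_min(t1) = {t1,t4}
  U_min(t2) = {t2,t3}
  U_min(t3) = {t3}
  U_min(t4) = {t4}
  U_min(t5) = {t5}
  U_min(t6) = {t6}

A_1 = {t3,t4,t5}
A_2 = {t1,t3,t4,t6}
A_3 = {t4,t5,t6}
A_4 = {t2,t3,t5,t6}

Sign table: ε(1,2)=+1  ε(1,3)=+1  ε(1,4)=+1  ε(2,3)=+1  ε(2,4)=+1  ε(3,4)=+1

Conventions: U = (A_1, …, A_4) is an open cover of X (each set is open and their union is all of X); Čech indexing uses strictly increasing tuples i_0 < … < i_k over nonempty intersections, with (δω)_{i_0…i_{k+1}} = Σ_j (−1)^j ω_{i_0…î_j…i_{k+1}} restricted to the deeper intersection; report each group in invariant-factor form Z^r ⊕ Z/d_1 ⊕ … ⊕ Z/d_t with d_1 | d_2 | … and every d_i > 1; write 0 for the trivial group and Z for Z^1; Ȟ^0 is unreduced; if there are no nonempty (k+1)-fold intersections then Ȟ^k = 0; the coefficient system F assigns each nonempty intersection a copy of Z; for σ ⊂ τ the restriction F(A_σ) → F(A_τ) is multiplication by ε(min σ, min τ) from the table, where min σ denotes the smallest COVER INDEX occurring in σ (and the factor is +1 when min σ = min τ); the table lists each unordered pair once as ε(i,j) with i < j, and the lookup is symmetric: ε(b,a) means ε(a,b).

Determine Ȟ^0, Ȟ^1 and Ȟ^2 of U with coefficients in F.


Ȟ^0 = Z, Ȟ^1 = 0, Ȟ^2 = Z

nonempty overlaps:
  A12={t3,t4} A13={t4,t5} A14={t3,t5} A23={t4,t6} A24={t3,t6} A34={t5,t6}
  A123={t4} A124={t3} A134={t5} A234={t6}
C dims 4,6,4; δ0: rk 3, SNF 1^3; δ1: rk 3, SNF 1^3
degree 0: 4−3−0 = 1 → Ȟ^0 ≅ Z
degree 1: 6−3−3 = 0 → Ȟ^1 ≅ 0
degree 2: 4−0−3 = 1 → Ȟ^2 ≅ Z


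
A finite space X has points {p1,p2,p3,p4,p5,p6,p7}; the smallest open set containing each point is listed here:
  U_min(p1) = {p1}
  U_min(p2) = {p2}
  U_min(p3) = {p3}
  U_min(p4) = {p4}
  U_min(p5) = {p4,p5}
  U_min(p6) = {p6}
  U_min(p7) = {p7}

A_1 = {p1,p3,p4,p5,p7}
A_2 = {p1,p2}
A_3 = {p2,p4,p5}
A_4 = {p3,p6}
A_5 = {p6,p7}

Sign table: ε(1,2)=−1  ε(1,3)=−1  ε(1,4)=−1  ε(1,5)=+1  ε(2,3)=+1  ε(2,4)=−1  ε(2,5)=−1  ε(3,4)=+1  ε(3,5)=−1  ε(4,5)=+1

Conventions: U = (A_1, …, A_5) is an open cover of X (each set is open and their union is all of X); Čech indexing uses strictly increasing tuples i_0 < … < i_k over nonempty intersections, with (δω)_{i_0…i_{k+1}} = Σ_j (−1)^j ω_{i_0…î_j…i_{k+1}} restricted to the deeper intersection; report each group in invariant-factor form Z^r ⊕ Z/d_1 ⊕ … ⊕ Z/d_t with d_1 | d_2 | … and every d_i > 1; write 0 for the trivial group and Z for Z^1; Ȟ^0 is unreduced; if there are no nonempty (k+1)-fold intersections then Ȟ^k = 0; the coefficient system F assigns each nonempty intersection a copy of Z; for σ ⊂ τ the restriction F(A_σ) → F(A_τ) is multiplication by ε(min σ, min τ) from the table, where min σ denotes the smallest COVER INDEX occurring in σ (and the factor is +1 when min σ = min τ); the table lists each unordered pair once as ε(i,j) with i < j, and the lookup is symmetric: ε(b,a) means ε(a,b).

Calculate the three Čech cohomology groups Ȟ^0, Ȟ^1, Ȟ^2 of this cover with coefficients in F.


nerve simplices:
  A12={p1} A13={p4,p5} A14={p3} A15={p7} A23={p2} A45={p6}
C dims 5,6; δ0: rk 5, SNF 1^4·2
degree 0: 5−5−0 = 0 → Ȟ^0 ≅ 0
degree 1: 6−0−5 = 1 plus torsion [2] → Ȟ^1 ≅ Z ⊕ Z/2
degree 2: 0−0−0 = 0 → Ȟ^2 ≅ 0

Ȟ^0 = 0, Ȟ^1 = Z ⊕ Z/2 and Ȟ^2 = 0
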